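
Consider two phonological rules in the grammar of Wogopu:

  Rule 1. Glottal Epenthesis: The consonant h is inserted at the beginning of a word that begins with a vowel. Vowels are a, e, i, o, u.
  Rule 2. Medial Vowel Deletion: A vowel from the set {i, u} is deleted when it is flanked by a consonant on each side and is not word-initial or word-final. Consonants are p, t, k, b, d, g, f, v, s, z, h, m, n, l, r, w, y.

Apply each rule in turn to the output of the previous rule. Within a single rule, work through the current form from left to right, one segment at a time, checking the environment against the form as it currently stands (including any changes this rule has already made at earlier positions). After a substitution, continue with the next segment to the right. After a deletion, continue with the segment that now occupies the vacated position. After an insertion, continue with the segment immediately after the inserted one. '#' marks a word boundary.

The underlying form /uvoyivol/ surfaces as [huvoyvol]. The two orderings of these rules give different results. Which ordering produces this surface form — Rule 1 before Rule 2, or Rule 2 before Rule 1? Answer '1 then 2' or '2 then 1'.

Order 1 then 2:
  1 Glottal Epenthesis: [uvoyivol] → [huvoyivol]
  2 Medial Vowel Deletion: [huvoyivol] → [hvoyvol]
  result: [hvoyvol]
Order 2 then 1:
  2 Medial Vowel Deletion: [uvoyivol] → [uvoyvol]
  1 Glottal Epenthesis: [uvoyvol] → [huvoyvol]
  result: [huvoyvol]

2 then 1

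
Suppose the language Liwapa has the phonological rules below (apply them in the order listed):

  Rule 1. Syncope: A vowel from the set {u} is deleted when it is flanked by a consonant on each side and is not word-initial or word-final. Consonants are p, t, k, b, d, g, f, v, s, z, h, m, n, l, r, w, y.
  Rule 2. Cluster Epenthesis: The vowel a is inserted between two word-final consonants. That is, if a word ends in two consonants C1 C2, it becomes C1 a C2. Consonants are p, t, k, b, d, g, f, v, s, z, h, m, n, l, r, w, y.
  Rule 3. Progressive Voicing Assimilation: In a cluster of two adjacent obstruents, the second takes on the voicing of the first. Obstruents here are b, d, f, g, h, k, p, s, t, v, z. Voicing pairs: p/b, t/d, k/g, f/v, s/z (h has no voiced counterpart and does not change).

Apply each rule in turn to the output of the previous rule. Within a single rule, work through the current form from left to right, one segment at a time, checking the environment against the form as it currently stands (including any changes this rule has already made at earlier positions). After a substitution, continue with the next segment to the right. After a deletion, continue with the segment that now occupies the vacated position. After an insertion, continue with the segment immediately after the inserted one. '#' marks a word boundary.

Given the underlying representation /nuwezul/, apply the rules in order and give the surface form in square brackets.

Rule 1 Syncope: [nuwezul] → [nwezl]
Rule 2 Cluster Epenthesis: [nwezl] → [nwezal]
Rule 3 Progressive Voicing Assimilation: no change — [nwezal]

[nwezal]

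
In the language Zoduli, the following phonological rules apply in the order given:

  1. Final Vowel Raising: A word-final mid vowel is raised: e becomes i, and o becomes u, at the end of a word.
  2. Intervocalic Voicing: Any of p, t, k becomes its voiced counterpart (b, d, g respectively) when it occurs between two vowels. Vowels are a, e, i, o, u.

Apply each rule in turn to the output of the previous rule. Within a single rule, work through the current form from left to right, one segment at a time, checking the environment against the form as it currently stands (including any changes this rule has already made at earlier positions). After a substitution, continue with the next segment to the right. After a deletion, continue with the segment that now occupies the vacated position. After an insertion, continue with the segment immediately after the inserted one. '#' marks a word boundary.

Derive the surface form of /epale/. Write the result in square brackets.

[ebali]

1 Final Vowel Raising: [epale] → [epali]
2 Intervocalic Voicing: [epali] → [ebali]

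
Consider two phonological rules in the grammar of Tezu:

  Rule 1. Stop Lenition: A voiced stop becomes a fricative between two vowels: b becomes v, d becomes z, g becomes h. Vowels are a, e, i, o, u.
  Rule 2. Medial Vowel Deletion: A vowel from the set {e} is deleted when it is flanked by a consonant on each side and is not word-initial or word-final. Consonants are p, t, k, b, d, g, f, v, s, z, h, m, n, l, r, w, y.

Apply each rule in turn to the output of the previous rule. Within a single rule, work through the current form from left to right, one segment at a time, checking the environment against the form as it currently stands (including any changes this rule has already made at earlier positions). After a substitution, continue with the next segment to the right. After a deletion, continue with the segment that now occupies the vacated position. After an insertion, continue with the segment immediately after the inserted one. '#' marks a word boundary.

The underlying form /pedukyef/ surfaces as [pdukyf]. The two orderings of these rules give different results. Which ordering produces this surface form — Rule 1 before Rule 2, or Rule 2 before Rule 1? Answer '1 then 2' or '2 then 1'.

2 then 1

Order 1 then 2:
  1 Stop Lenition: [pedukyef] → [pezukyef]
  2 Medial Vowel Deletion: [pezukyef] → [pzukyf]
  result: [pzukyf]
Order 2 then 1:
  2 Medial Vowel Deletion: [pedukyef] → [pdukyf]
  1 Stop Lenition: no change — [pdukyf]
  result: [pdukyf]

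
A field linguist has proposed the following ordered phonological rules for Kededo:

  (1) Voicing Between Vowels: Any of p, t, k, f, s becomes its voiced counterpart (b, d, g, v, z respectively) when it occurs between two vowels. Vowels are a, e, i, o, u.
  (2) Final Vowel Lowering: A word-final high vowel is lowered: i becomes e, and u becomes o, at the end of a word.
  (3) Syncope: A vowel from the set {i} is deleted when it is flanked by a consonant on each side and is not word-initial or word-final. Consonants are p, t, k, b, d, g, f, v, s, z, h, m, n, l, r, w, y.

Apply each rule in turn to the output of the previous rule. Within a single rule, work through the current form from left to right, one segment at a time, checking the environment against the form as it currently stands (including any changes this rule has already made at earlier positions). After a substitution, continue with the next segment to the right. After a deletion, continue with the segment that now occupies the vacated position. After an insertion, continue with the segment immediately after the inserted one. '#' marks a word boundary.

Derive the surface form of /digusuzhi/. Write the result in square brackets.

[dguzuzhe]

(1) Voicing Between Vowels: [digusuzhi] → [diguzuzhi]
(2) Final Vowel Lowering: [diguzuzhi] → [diguzuzhe]
(3) Syncope: [diguzuzhe] → [dguzuzhe]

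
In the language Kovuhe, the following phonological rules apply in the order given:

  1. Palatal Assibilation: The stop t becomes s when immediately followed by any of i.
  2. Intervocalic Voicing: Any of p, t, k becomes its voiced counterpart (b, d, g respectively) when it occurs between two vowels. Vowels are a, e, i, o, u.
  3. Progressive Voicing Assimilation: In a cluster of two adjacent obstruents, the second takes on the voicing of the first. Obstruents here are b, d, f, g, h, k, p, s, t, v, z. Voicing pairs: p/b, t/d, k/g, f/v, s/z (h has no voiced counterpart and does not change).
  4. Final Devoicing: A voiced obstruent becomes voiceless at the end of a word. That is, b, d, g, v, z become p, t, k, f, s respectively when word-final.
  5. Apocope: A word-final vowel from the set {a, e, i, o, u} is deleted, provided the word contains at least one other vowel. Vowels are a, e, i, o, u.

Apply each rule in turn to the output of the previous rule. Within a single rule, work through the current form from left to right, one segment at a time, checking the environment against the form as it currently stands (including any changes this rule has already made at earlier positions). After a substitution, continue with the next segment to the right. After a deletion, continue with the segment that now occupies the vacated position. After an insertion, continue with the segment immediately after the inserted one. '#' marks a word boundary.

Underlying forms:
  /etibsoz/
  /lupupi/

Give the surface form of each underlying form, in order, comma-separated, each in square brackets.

[esibzos], [lubub]

/etibsoz/:
  1 Palatal Assibilation: [etibsoz] → [esibsoz]
  2 Intervocalic Voicing: no change — [esibsoz]
  3 Progressive Voicing Assimilation: [esibsoz] → [esibzoz]
  4 Final Devoicing: [esibzoz] → [esibzos]
  5 Apocope: no change — [esibzos]
/lupupi/:
  1 Palatal Assibilation: no change — [lupupi]
  2 Intervocalic Voicing: [lupupi] → [lububi]
  3 Progressive Voicing Assimilation: no change — [lububi]
  4 Final Devoicing: no change — [lububi]
  5 Apocope: [lububi] → [lubub]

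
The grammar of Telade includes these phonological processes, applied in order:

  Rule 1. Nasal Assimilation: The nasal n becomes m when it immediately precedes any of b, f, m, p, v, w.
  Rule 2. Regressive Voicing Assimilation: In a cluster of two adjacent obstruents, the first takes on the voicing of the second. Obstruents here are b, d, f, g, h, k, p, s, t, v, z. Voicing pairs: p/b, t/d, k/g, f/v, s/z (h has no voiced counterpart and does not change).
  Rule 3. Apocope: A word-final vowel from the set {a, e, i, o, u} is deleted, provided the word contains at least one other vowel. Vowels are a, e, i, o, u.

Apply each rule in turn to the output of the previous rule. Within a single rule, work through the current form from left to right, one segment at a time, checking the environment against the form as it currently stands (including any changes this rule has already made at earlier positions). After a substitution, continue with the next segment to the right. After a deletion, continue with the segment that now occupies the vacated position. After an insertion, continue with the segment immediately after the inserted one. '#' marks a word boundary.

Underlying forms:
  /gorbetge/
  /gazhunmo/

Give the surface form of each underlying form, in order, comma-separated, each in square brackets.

/gorbetge/:
  Rule 1 Nasal Assimilation: no change — [gorbetge]
  Rule 2 Regressive Voicing Assimilation: [gorbetge] → [gorbedge]
  Rule 3 Apocope: [gorbedge] → [gorbedg]
/gazhunmo/:
  Rule 1 Nasal Assimilation: [gazhunmo] → [gazhummo]
  Rule 2 Regressive Voicing Assimilation: [gazhummo] → [gashummo]
  Rule 3 Apocope: [gashummo] → [gashumm]

[gorbedg], [gashumm]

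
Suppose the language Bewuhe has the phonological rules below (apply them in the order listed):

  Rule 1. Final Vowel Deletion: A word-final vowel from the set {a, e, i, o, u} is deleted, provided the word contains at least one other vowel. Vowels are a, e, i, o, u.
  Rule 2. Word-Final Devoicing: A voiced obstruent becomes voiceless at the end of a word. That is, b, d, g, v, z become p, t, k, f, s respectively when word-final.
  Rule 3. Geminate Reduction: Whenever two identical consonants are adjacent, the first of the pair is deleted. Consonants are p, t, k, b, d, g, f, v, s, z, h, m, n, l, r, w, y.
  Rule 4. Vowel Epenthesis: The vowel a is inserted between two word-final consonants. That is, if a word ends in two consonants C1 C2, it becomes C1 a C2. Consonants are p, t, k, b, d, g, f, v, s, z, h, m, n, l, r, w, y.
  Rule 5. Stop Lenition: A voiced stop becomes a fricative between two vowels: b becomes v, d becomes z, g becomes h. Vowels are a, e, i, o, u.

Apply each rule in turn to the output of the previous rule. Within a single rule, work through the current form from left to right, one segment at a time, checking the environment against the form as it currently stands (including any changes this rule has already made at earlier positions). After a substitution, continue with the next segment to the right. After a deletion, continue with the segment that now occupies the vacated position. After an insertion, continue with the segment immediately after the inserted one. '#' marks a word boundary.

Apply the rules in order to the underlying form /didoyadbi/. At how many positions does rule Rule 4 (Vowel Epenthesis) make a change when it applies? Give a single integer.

Rule 1 Final Vowel Deletion: [didoyadbi] → [didoyadb]
Rule 2 Word-Final Devoicing: [didoyadb] → [didoyadp]
Rule 3 Geminate Reduction: no change — [didoyadp]
Rule 4 Vowel Epenthesis: [didoyadp] → [didoyadap]
Rule 5 Stop Lenition: [didoyadap] → [dizoyazap]
Rule Rule 4 changed 1 position(s).

1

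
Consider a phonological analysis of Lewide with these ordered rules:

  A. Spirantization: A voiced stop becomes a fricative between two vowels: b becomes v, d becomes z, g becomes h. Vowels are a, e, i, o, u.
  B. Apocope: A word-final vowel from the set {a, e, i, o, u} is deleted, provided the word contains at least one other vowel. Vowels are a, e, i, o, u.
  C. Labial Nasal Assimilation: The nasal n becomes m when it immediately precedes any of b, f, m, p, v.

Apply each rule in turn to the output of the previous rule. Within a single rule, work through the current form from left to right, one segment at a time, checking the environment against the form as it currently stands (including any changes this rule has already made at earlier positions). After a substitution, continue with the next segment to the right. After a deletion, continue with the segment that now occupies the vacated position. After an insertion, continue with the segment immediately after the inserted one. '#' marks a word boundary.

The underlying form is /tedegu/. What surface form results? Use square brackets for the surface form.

A Spirantization: [tedegu] → [tezehu]
B Apocope: [tezehu] → [tezeh]
C Labial Nasal Assimilation: no change — [tezeh]

[tezeh]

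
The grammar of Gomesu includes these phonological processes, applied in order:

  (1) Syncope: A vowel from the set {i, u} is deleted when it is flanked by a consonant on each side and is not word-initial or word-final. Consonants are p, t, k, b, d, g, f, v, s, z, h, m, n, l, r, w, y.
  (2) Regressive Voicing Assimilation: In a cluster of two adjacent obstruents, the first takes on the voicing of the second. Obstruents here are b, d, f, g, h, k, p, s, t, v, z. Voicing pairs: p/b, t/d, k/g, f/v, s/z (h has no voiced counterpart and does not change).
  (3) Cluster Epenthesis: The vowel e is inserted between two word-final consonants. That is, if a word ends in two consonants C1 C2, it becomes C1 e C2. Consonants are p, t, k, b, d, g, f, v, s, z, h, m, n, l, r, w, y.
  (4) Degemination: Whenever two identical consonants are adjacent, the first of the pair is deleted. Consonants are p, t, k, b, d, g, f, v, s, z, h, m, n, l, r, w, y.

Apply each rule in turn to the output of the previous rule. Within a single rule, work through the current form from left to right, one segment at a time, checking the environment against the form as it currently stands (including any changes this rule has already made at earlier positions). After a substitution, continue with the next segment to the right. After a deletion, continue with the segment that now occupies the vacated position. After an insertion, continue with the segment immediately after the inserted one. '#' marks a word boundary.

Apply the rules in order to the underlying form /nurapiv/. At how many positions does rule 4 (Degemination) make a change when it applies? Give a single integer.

(1) Syncope: [nurapiv] → [nrapv]
(2) Regressive Voicing Assimilation: [nrapv] → [nrabv]
(3) Cluster Epenthesis: [nrabv] → [nrabev]
(4) Degemination: no change — [nrabev]
Rule 4 changed 0 position(s).

0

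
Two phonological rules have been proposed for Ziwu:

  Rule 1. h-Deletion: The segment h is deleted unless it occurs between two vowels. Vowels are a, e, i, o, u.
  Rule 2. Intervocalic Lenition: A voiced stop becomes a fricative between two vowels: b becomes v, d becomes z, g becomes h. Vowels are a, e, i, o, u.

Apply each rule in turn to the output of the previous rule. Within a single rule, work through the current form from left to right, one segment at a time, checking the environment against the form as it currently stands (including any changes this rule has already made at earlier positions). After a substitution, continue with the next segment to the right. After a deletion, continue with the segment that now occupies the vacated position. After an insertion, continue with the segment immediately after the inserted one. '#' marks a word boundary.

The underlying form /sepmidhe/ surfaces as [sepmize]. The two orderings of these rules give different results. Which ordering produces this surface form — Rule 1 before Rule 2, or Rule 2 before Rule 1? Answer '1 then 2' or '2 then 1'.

Order 1 then 2:
  1 h-Deletion: [sepmidhe] → [sepmide]
  2 Intervocalic Lenition: [sepmide] → [sepmize]
  result: [sepmize]
Order 2 then 1:
  2 Intervocalic Lenition: no change — [sepmidhe]
  1 h-Deletion: [sepmidhe] → [sepmide]
  result: [sepmide]

1 then 2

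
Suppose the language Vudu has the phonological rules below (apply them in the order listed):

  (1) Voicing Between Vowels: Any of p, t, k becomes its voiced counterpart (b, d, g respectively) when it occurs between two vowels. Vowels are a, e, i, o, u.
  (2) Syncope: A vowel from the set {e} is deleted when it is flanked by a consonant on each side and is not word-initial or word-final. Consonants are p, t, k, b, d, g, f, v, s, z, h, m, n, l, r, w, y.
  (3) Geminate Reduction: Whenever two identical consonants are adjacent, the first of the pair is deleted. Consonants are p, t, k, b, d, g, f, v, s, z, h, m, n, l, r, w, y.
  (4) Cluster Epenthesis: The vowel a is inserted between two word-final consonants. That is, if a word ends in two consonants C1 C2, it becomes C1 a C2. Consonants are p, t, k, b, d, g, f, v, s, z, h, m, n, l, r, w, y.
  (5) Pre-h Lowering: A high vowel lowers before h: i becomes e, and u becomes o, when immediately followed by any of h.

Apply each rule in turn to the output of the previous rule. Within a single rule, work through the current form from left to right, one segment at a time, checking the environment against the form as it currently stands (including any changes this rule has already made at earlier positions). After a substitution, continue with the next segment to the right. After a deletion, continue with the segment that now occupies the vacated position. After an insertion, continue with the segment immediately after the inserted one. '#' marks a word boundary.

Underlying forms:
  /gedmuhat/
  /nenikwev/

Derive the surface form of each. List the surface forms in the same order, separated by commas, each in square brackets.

/gedmuhat/:
  (1) Voicing Between Vowels: no change — [gedmuhat]
  (2) Syncope: [gedmuhat] → [gdmuhat]
  (3) Geminate Reduction: no change — [gdmuhat]
  (4) Cluster Epenthesis: no change — [gdmuhat]
  (5) Pre-h Lowering: [gdmuhat] → [gdmohat]
/nenikwev/:
  (1) Voicing Between Vowels: no change — [nenikwev]
  (2) Syncope: [nenikwev] → [nnikwv]
  (3) Geminate Reduction: [nnikwv] → [nikwv]
  (4) Cluster Epenthesis: [nikwv] → [nikwav]
  (5) Pre-h Lowering: no change — [nikwav]

[gdmohat], [nikwav]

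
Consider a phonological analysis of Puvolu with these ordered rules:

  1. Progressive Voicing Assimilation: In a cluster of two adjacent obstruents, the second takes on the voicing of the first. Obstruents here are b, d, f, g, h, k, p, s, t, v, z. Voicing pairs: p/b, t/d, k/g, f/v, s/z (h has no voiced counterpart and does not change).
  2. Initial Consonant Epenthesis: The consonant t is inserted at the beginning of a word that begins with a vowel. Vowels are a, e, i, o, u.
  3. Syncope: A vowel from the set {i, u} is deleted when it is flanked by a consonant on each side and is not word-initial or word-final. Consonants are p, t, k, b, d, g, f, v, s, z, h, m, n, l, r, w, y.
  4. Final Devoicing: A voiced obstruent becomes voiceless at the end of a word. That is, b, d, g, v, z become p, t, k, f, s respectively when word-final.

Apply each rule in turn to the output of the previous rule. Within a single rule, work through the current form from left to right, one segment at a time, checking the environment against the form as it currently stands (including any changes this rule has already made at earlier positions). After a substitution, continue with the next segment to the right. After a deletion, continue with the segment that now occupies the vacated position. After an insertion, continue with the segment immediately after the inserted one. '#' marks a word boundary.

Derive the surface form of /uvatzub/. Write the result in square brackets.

[tvatsp]

1 Progressive Voicing Assimilation: [uvatzub] → [uvatsub]
2 Initial Consonant Epenthesis: [uvatsub] → [tuvatsub]
3 Syncope: [tuvatsub] → [tvatsb]
4 Final Devoicing: [tvatsb] → [tvatsp]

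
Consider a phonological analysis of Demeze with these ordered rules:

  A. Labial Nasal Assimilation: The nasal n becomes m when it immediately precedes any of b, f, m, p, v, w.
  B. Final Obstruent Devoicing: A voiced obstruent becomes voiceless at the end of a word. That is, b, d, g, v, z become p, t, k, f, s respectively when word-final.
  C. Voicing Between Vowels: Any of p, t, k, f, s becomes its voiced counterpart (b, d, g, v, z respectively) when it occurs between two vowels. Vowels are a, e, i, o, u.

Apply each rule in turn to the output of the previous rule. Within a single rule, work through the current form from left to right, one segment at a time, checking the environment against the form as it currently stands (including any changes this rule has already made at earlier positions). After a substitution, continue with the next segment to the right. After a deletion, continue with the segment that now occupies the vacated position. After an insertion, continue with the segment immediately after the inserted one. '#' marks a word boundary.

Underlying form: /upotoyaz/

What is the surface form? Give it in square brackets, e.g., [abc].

A Labial Nasal Assimilation: no change — [upotoyaz]
B Final Obstruent Devoicing: [upotoyaz] → [upotoyas]
C Voicing Between Vowels: [upotoyas] → [ubodoyas]

[ubodoyas]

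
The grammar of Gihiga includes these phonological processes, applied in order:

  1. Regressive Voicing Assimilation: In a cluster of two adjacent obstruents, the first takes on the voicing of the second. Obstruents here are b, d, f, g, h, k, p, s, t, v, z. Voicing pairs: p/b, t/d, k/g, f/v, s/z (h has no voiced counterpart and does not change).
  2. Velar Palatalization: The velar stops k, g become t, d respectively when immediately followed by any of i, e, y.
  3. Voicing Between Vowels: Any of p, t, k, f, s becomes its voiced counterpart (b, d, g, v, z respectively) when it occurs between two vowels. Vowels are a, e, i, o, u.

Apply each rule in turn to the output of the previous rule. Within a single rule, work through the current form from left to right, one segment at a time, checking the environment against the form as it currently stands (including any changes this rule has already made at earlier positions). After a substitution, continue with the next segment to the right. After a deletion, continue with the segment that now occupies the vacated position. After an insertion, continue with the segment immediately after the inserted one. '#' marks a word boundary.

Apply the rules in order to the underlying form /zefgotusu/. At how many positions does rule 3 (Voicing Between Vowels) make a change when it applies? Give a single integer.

2

1 Regressive Voicing Assimilation: [zefgotusu] → [zevgotusu]
2 Velar Palatalization: no change — [zevgotusu]
3 Voicing Between Vowels: [zevgotusu] → [zevgoduzu]
Rule 3 changed 2 position(s).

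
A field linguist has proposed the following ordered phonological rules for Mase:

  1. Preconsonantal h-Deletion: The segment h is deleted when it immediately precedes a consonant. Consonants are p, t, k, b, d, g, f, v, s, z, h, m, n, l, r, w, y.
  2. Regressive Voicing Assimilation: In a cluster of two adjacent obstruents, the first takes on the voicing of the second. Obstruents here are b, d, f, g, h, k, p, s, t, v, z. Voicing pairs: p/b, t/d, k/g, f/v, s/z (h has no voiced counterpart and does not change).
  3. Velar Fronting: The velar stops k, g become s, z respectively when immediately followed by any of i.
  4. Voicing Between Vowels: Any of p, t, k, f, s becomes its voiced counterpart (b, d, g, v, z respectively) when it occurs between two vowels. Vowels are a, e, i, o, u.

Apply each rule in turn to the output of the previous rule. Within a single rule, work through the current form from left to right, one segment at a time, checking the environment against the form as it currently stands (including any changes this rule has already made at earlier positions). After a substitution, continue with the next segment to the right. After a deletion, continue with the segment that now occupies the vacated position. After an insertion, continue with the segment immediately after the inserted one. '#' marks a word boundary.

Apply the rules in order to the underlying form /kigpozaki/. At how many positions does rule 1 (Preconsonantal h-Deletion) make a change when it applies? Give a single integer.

1 Preconsonantal h-Deletion: no change — [kigpozaki]
2 Regressive Voicing Assimilation: [kigpozaki] → [kikpozaki]
3 Velar Fronting: [kikpozaki] → [sikpozasi]
4 Voicing Between Vowels: [sikpozasi] → [sikpozazi]
Rule 1 changed 0 position(s).

0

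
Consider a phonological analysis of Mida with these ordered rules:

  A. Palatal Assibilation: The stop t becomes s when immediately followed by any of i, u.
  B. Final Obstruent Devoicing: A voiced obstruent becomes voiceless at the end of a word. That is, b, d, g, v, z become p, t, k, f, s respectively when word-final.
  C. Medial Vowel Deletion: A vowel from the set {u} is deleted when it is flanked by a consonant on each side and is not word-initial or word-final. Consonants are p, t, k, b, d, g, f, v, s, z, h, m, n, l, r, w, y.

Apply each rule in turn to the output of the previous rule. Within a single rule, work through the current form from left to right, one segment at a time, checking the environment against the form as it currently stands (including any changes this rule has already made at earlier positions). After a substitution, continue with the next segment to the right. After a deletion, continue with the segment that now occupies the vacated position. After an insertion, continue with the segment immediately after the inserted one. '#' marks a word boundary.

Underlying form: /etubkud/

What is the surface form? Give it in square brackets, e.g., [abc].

A Palatal Assibilation: [etubkud] → [esubkud]
B Final Obstruent Devoicing: [esubkud] → [esubkut]
C Medial Vowel Deletion: [esubkut] → [esbkt]

[esbkt]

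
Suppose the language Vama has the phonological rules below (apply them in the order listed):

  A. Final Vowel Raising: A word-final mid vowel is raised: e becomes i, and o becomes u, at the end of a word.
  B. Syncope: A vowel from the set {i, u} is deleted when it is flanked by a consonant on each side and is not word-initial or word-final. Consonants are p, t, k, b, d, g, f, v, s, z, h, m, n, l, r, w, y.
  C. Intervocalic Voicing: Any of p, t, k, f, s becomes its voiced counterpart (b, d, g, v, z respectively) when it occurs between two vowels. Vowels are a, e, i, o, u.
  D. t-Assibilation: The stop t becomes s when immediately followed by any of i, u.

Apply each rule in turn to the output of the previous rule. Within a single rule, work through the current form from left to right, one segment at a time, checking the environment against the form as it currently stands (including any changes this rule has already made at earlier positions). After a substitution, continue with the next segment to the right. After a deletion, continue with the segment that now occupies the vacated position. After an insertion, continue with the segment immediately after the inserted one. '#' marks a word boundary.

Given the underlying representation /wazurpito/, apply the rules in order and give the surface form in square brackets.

A Final Vowel Raising: [wazurpito] → [wazurpitu]
B Syncope: [wazurpitu] → [wazrptu]
C Intervocalic Voicing: no change — [wazrptu]
D t-Assibilation: [wazrptu] → [wazrpsu]

[wazrpsu]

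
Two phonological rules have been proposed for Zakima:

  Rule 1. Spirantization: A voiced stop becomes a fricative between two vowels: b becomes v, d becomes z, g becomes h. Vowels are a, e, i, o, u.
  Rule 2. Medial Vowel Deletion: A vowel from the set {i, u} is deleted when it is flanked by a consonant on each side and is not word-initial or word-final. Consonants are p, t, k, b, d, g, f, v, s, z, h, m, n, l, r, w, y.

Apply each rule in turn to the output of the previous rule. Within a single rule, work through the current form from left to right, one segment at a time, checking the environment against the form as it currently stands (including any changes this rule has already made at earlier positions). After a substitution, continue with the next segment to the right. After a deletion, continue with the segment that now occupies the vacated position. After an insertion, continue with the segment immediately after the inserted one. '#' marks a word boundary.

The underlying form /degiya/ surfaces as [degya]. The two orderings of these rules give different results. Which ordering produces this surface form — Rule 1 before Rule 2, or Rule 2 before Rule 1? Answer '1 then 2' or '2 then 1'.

Order 1 then 2:
  1 Spirantization: [degiya] → [dehiya]
  2 Medial Vowel Deletion: [dehiya] → [dehya]
  result: [dehya]
Order 2 then 1:
  2 Medial Vowel Deletion: [degiya] → [degya]
  1 Spirantization: no change — [degya]
  result: [degya]

2 then 1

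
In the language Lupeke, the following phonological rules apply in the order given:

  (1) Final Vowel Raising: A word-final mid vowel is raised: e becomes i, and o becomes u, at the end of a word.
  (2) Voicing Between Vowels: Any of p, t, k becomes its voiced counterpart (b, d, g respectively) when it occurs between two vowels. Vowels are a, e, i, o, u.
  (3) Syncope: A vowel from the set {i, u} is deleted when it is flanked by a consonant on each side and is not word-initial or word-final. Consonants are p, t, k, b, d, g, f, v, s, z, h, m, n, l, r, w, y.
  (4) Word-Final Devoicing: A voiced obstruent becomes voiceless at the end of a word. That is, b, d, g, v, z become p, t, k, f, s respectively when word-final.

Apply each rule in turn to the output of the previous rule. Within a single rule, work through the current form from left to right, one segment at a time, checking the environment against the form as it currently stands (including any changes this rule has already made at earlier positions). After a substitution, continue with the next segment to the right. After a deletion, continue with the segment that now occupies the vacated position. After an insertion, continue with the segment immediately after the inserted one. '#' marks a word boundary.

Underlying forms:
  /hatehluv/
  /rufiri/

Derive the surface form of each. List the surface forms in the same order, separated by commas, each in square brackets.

/hatehluv/:
  (1) Final Vowel Raising: no change — [hatehluv]
  (2) Voicing Between Vowels: [hatehluv] → [hadehluv]
  (3) Syncope: [hadehluv] → [hadehlv]
  (4) Word-Final Devoicing: [hadehlv] → [hadehlf]
/rufiri/:
  (1) Final Vowel Raising: no change — [rufiri]
  (2) Voicing Between Vowels: no change — [rufiri]
  (3) Syncope: [rufiri] → [rfri]
  (4) Word-Final Devoicing: no change — [rfri]

[hadehlf], [rfri]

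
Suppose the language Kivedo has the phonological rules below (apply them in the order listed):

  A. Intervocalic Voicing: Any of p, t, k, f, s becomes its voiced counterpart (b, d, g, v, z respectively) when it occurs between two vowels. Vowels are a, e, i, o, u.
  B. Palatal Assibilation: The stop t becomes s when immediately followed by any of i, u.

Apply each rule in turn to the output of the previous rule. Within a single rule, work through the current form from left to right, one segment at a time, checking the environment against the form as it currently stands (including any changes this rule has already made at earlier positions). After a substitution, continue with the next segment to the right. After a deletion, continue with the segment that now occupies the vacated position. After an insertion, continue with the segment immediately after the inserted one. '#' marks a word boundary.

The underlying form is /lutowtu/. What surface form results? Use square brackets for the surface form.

A Intervocalic Voicing: [lutowtu] → [ludowtu]
B Palatal Assibilation: [ludowtu] → [ludowsu]

[ludowsu]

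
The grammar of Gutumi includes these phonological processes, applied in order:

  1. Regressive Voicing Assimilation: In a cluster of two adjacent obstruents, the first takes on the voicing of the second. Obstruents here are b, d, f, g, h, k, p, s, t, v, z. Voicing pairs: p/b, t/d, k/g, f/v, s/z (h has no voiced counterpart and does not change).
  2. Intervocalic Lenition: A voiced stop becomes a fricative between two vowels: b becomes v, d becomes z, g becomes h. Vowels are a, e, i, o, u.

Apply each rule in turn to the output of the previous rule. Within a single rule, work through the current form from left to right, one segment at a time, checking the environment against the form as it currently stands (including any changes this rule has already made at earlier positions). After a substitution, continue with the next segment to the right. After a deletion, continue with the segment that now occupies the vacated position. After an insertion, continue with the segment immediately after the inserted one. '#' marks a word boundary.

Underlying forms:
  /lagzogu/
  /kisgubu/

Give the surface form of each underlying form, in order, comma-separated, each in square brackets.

/lagzogu/:
  1 Regressive Voicing Assimilation: no change — [lagzogu]
  2 Intervocalic Lenition: [lagzogu] → [lagzohu]
/kisgubu/:
  1 Regressive Voicing Assimilation: [kisgubu] → [kizgubu]
  2 Intervocalic Lenition: [kizgubu] → [kizguvu]

[lagzohu], [kizguvu]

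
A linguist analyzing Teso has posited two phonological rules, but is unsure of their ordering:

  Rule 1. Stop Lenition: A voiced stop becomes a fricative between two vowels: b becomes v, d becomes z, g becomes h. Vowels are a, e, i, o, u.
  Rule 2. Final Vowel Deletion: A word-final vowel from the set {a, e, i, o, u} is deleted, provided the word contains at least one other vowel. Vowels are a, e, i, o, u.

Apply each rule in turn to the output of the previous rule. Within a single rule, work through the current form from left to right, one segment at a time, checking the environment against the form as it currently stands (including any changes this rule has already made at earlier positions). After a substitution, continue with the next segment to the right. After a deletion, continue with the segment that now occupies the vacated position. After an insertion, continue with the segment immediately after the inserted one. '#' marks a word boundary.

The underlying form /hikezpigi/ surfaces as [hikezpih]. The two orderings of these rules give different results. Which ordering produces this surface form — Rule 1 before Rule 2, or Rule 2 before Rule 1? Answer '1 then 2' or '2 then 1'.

Order 1 then 2:
  1 Stop Lenition: [hikezpigi] → [hikezpihi]
  2 Final Vowel Deletion: [hikezpihi] → [hikezpih]
  result: [hikezpih]
Order 2 then 1:
  2 Final Vowel Deletion: [hikezpigi] → [hikezpig]
  1 Stop Lenition: no change — [hikezpig]
  result: [hikezpig]

1 then 2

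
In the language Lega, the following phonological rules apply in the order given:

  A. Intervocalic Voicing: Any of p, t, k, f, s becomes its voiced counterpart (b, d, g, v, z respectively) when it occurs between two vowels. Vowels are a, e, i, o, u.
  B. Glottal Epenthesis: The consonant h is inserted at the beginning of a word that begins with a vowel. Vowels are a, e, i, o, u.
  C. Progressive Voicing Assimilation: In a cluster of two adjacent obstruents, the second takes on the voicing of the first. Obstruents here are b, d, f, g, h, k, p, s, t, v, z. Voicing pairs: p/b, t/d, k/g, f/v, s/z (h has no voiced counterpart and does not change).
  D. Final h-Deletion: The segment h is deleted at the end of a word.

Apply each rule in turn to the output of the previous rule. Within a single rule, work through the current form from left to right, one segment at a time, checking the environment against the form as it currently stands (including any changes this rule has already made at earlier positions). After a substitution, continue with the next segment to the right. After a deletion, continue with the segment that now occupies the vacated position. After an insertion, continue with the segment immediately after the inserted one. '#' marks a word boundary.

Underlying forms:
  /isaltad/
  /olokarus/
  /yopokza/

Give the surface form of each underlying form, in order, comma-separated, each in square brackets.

[hizaltad], [hologarus], [yoboksa]

/isaltad/:
  A Intervocalic Voicing: [isaltad] → [izaltad]
  B Glottal Epenthesis: [izaltad] → [hizaltad]
  C Progressive Voicing Assimilation: no change — [hizaltad]
  D Final h-Deletion: no change — [hizaltad]
/olokarus/:
  A Intervocalic Voicing: [olokarus] → [ologarus]
  B Glottal Epenthesis: [ologarus] → [hologarus]
  C Progressive Voicing Assimilation: no change — [hologarus]
  D Final h-Deletion: no change — [hologarus]
/yopokza/:
  A Intervocalic Voicing: [yopokza] → [yobokza]
  B Glottal Epenthesis: no change — [yobokza]
  C Progressive Voicing Assimilation: [yobokza] → [yoboksa]
  D Final h-Deletion: no change — [yoboksa]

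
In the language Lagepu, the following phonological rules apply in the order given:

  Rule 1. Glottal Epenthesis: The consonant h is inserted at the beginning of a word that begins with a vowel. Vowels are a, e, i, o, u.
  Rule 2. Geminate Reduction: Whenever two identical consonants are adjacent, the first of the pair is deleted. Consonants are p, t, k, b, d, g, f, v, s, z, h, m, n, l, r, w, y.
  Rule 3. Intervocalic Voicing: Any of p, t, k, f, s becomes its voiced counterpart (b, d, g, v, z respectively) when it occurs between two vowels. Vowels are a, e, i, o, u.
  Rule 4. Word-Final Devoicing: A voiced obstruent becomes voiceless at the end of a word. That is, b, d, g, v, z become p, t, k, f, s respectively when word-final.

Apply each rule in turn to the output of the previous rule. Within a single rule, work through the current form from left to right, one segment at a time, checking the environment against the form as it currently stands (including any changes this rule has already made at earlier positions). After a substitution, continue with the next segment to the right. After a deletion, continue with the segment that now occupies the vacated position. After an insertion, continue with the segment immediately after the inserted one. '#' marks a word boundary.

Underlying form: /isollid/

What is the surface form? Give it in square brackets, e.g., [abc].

Rule 1 Glottal Epenthesis: [isollid] → [hisollid]
Rule 2 Geminate Reduction: [hisollid] → [hisolid]
Rule 3 Intervocalic Voicing: [hisolid] → [hizolid]
Rule 4 Word-Final Devoicing: [hizolid] → [hizolit]

[hizolit]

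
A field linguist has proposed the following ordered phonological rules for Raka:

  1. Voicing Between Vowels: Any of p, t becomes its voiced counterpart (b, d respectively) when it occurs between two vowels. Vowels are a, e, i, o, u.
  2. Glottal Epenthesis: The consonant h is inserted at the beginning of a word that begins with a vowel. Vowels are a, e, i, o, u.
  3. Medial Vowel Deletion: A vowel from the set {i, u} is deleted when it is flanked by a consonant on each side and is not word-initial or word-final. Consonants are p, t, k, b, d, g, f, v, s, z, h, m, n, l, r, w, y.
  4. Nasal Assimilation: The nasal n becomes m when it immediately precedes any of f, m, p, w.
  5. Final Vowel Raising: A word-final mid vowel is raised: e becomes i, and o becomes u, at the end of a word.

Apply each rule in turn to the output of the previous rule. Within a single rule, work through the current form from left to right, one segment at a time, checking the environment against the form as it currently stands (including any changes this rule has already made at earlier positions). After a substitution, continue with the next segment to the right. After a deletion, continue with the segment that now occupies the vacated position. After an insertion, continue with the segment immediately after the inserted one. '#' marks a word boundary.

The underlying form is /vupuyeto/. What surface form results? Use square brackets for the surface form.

[vbyedu]

1 Voicing Between Vowels: [vupuyeto] → [vubuyedo]
2 Glottal Epenthesis: no change — [vubuyedo]
3 Medial Vowel Deletion: [vubuyedo] → [vbyedo]
4 Nasal Assimilation: no change — [vbyedo]
5 Final Vowel Raising: [vbyedo] → [vbyedu]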